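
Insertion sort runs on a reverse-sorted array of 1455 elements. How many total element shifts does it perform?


Sum of shifts = 1 + 2 + 3 + ... + 1454
= 1455 * 1454 / 2
= 2115570 / 2
= 1057785


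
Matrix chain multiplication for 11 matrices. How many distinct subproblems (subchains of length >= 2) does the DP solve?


Subproblems are indexed by (i, j) where i < j.
Number of such pairs = n*(n-1)/2
= 11 * 10 / 2
= 55


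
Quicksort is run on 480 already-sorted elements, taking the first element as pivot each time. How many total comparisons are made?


Sum of comparisons per partition:
479 + 478 + ... + 1 + 0
= 480 * (480 - 1) / 2
= 480 * 479 / 2
= 114960


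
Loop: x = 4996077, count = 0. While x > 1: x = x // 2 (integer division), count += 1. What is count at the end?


The variable x halves each step:
x = 4996077 -> 2498038 -> 1249019 -> 624509 -> 312254 -> 156127 -> 78063 -> 39031 -> 19515 -> 9757 -> 4878 -> 2439 -> 1219 -> 609 -> 304 -> 152 -> 76 -> 38 -> 19 -> 9 -> 4 -> 2 -> 1
Number of halvings = floor(log2(4996077)) = 22


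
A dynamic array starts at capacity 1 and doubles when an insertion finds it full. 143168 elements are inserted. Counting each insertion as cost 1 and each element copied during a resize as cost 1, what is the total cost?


n = 143168
Insertion costs: 143168
Resizes copy 1, 2, 4, ... up to the largest power of 2 that is <= n-1 = 143167, i.e. 131072.
Copy costs = 1 + 2 + 4 + 8 + 16 + 32 + 64 + 128 + 256 + 512 + 1024 + 2048 + 4096 + 8192 + 16384 + 32768 + 65536 + 131072 = 262143
Total = 143168 + 262143 = 405311


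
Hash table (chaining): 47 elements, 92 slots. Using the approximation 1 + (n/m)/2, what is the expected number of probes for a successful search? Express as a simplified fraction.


Computing expected probes:
alpha = 47/92
= 1 + alpha/2
= 1 + 47/(2*92)
= (2*92 + 47) / (2*92)
= 231/184


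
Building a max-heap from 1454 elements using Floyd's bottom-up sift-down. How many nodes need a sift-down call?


In a heap of 1454 elements (0-indexed array):
  Last element index: 1453
  Parent of last element: floor((1453 - 1) / 2) = 726
  Internal nodes: indices 0 to 726
  Count = floor(1454/2) = 727


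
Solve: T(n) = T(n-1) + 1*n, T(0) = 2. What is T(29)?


Expanding the recurrence:
T(29) = T(28) + 1*29
       = T(27) + 1*28 + 1*29
       ...
       = T(0) + 1*(1 + 2 + ... + 29)
       = 2 + 1 * 29*30/2
       = 2 + 1 * 435
       = 2 + 435 = 437


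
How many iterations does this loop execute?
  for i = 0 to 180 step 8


The loop variable i takes values starting at 0 and increments by 8 each iteration.
Sequence: i = 0, 8, 16, 24, 32, 40, 48, 56, 64, ...
The upper bound 180 is inclusive, so the count is floor((last - first) / step) + 1:
floor((180 - 0) / 8) + 1 = floor(180/8) + 1 = 22 + 1 = 23


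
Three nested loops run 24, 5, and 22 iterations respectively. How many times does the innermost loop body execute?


Loop 1 (outermost): 24 iterations
Loop 2 (middle): 5 iterations per outer
Loop 3 (innermost): 22 iterations per middle
Total = 24 * 5 * 22 = 2640


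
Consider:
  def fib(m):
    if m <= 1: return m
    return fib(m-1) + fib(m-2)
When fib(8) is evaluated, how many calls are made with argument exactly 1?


Let N(m) = number of times fib(m) is called while evaluating fib(8).
N(8) = 1 (the initial call).
N(7) = 1 (only fib(8) calls it).
For 1 <= m <= 6: fib(m) is called by fib(m+1) and fib(m+2), so
  N(m) = N(m+1) + N(m+2).
fib(0) is called only by fib(2), so N(0) = N(2).
Walk down from m=8:
  N(8)=1, N(7)=1, N(6)=2, N(5)=3, N(4)=5, N(3)=8, N(2)=13, N(1)=21
N(1) = 21


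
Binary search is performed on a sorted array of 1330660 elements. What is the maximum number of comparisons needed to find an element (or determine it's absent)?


Binary search halves the search space each comparison:
  Step 1: search space = 1330660 -> 665330
  Step 2: search space = 665330 -> 332665
  Step 3: search space = 332665 -> 166332
  Step 4: search space = 166332 -> 83166
  Step 5: search space = 83166 -> 41583
  Step 6: search space = 41583 -> 20791
  Step 7: search space = 20791 -> 10395
  Step 8: search space = 10395 -> 5197
  Step 9: search space = 5197 -> 2598
  Step 10: search space = 2598 -> 1299
  Step 11: search space = 1299 -> 649
  Step 12: search space = 649 -> 324
  Step 13: search space = 324 -> 162
  Step 14: search space = 162 -> 81
  Step 15: search space = 81 -> 40
  Step 16: search space = 40 -> 20
  Step 17: search space = 20 -> 10
  Step 18: search space = 10 -> 5
  Step 19: search space = 5 -> 2
  Step 20: search space = 2 -> 1
  Step 21: search space = 1 (final check)
Maximum comparisons = floor(log2(1330660)) + 1 = 20 + 1 = 21


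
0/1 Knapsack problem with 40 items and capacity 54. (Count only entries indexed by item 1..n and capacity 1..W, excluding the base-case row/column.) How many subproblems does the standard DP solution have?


The DP table is indexed by (item, capacity).
Rows: 40 items
Columns: 54 capacity values (1 to W)
Total subproblems = 40 * 54 = 2160


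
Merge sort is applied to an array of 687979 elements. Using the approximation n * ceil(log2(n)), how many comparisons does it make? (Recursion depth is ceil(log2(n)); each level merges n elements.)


Merge sort divides the array into halves recursively.
Number of levels = ceil(log2(687979)) = 20
At each level, approximately n = 687979 comparisons are needed for merging.
Total comparisons ~ n * ceil(log2(n)) = 687979 * 20 = 13759580


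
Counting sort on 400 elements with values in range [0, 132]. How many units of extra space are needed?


Output array size: 400 (to store sorted result)
Count array size: 133 (one slot per possible value, range 0 to 132)
Total extra space = 400 + 133 = 533


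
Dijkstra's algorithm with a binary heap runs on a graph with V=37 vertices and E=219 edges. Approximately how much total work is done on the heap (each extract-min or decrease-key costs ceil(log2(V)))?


Dijkstra with a binary heap: each vertex is extracted once, each edge may relax once.
Each heap operation costs O(log V).
V + E = 37 + 219 = 256
ceil(log2(37)) = 6 (since 2^5 = 32 < 37 <= 64 = 2^6)
Total heap work = (V+E) * ceil(log2(V)) = 256 * 6 = 1536


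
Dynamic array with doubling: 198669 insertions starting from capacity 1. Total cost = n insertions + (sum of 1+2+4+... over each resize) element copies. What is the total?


n = 198669
Insertion costs: 198669
Resizes copy 1, 2, 4, ... up to the largest power of 2 that is <= n-1 = 198668, i.e. 131072.
Copy costs = 1 + 2 + 4 + 8 + 16 + 32 + 64 + 128 + 256 + 512 + 1024 + 2048 + 4096 + 8192 + 16384 + 32768 + 65536 + 131072 = 262143
Total = 198669 + 262143 = 460812


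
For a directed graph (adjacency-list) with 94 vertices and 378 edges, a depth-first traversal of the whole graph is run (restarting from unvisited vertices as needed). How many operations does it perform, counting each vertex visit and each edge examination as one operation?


A full DFS traversal visits each vertex once and examines each edge once.
V = 94
E = 378
Sum = 94 + 378 = 472


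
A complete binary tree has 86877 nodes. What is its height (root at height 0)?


In a complete binary tree, level k holds nodes 2^k .. 2^(k+1)-1 (1-indexed).
Height = floor(log2(n)) = floor(log2(86877)) = 16
Check: 2^16 = 65536 <= 86877 < 131072 = 2^17


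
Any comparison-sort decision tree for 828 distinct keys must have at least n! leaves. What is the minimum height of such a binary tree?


A binary decision tree of height h has at most 2^h leaves and needs at least n! of them, so h >= ceil(log2(n!)).
828! is far too large to multiply out, so use Stirling's series:
  ln(n!) ~ n ln n - n + (1/2) ln(2 pi n) + 1/(12n)  (error below 1/(360 n^3), negligible here)
  ln(828) = 6.7190132
  n ln n = 828 * 6.7190132 = 5563.3429
  (1/2) ln(2 pi * 828) = (1/2) ln(5202.4774) = 4.2784
  1/(12*828) = 0.0001
  ln(828!) ~ 5563.3429 - 828 + 4.2784 + 0.0001 = 4739.6214
Convert to base 2: log2(828!) = 4739.6214 / ln 2 = 4739.6214 / 0.69314718 = 6837.8283
ceil(6837.8283) = 6838


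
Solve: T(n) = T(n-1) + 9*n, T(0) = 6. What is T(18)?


Expanding the recurrence:
T(18) = T(17) + 9*18
       = T(16) + 9*17 + 9*18
       ...
       = T(0) + 9*(1 + 2 + ... + 18)
       = 6 + 9 * 18*19/2
       = 6 + 9 * 171
       = 6 + 1539 = 1545


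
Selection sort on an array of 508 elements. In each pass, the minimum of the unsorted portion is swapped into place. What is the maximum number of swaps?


Selection sort performs one swap per pass:
  Pass 1: find min in positions 0 to 507, swap with position 0
  Pass 2: find min in positions 1 to 507, swap with position 1
  Pass 3: find min in positions 2 to 507, swap with position 2
  Pass 4: find min in positions 3 to 507, swap with position 3
  Pass 5: find min in positions 4 to 507, swap with position 4
  ... (502 more passes)
Total passes (and swaps) = n - 1 = 508 - 1 = 507


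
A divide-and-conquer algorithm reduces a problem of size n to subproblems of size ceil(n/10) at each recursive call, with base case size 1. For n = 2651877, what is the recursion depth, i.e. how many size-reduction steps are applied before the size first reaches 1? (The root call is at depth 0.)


Each step divides the size by 10 (rounding up); after k steps the size is ceil(n/10^k), which equals 1 exactly when 10^k >= n.
So the depth is the smallest k with 10^k >= 2651877, i.e. ceil(log_10(2651877)).
10^6 = 1000000 < 2651877 <= 10000000 = 10^7
Recursion depth = 7


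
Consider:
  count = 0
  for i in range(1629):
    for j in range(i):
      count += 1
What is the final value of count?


For each i, the inner loop runs i times:
  i=0: inner runs 0 times
  i=1: inner runs 1 time
  i=2: inner runs 2 times
  i=3: inner runs 3 times
  i=4: inner runs 4 times
  i=5: inner runs 5 times
  i=6: inner runs 6 times
  i=7: inner runs 7 times
  ...
Total = 0 + 1 + 2 + ... + 1628 = 1629*(1629-1)/2 = 1326006


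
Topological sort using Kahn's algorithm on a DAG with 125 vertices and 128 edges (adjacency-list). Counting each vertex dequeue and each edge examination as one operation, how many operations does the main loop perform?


Kahn's algorithm:
  1. Compute in-degrees: O(V + E)
  2. Process queue: each vertex dequeued once (O(V))
     each edge examined once (O(E))
Total = V + E = 125 + 128 = 253


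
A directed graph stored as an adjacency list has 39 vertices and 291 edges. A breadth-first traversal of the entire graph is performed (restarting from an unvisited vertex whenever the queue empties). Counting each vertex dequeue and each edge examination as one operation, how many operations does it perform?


A full BFS traversal dequeues each vertex once and examines each edge once.
Vertex visits: 39
Edge visits: 291
V + E = 39 + 291 = 330


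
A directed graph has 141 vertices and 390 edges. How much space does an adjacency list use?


Adjacency list: one list head per vertex + one entry per edge
Vertex heads: 141
Edge entries: 390
Total = 141 + 390 = 531


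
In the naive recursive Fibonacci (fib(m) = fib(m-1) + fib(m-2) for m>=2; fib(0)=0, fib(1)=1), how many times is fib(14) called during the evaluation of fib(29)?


Let N(m) = number of times fib(m) is called while evaluating fib(29).
N(29) = 1 (the initial call).
N(28) = 1 (only fib(29) calls it).
For 1 <= m <= 27: fib(m) is called by fib(m+1) and fib(m+2), so
  N(m) = N(m+1) + N(m+2).
fib(0) is called only by fib(2), so N(0) = N(2).
Walk down from m=29:
  N(29)=1, N(28)=1, N(27)=2, N(26)=3, N(25)=5, N(24)=8, N(23)=13, N(22)=21, N(21)=34, N(20)=55, N(19)=89, N(18)=144, N(17)=233, N(16)=377, N(15)=610, N(14)=987
N(14) = 987


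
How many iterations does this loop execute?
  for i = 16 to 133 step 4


The loop variable i takes values starting at 16 and increments by 4 each iteration.
Sequence: i = 16, 20, 24, 28, 32, 36, 40, 44, 48, ...
The upper bound 133 is inclusive, so the count is floor((last - first) / step) + 1:
floor((133 - 16) / 4) + 1 = floor(117/4) + 1 = 29 + 1 = 30


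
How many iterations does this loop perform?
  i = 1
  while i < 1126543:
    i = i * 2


The loop variable doubles each iteration:
i = 1 -> 2 -> 4 -> 8 -> 16 -> 32 -> 64 -> 128 -> 256 -> 512 -> 1024 -> 2048 -> 4096 -> 8192 -> 16384 -> 32768 -> 65536 -> 131072 -> 262144 -> 524288 -> 1048576 -> 2097152 (stop, 2097152 >= 1126543)
Number of doublings = ceil(log2(1126543)) = 21


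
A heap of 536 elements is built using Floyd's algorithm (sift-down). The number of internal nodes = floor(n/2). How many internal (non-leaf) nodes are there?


Leaf nodes occupy roughly half the array.
Sift-down is called for each internal node, starting from the last one.
Internal nodes = floor(n/2) = floor(536/2) = 268


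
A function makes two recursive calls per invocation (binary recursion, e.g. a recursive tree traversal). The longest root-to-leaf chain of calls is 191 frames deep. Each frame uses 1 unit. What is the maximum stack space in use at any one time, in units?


Binary recursion: the two calls run one after the other, so only one root-to-leaf chain of frames is on the stack at a time.
Maximum depth (longest chain) = 191 frames
Each frame = 1 unit
Max stack space = 191 * 1 = 191


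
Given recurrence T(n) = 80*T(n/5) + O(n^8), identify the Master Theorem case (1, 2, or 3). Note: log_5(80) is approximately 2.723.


Master Theorem parameters: a=80, b=5, c=8
log_b(a) = 2.723
Compare b^c with a: 5^8 = 390625 > 80, so c > log_b(a).
Comparing c=8 vs log_b(a)=2.723:
8 > 2.723 => Case 3
Result: T(n) = O(n^8)
Master Theorem case = 3


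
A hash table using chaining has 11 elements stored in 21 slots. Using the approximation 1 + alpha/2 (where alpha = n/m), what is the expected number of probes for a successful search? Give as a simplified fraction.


Load factor alpha = n/m = 11/21
Expected probes = 1 + alpha/2 = 1 + 11/(2*21)
= 1 + 11/42
= 42/42 + 11/42
= 53/42


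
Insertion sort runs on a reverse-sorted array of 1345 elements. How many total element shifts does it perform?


Sum of shifts = 1 + 2 + 3 + ... + 1344
= 1345 * 1344 / 2
= 1807680 / 2
= 903840


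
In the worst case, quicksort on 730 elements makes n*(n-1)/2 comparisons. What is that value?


Sum of comparisons per partition:
729 + 728 + ... + 1 + 0
= 730 * (730 - 1) / 2
= 730 * 729 / 2
= 266085


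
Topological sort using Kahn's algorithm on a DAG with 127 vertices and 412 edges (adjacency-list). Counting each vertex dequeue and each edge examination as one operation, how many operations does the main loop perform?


Kahn's algorithm:
  1. Compute in-degrees: O(V + E)
  2. Process queue: each vertex dequeued once (O(V))
     each edge examined once (O(E))
Total = V + E = 127 + 412 = 539


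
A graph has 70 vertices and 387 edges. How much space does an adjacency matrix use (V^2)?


Adjacency matrix: V x V grid of entries
Space = V^2 = 70^2 = 70 * 70 = 4900


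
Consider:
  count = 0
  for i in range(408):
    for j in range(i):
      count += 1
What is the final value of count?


For each i, the inner loop runs i times:
  i=0: inner runs 0 times
  i=1: inner runs 1 time
  i=2: inner runs 2 times
  i=3: inner runs 3 times
  i=4: inner runs 4 times
  i=5: inner runs 5 times
  i=6: inner runs 6 times
  i=7: inner runs 7 times
  ...
Total = 0 + 1 + 2 + ... + 407 = 408*(408-1)/2 = 83028


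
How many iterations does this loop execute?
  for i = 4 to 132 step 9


The loop variable i takes values starting at 4 and increments by 9 each iteration.
Sequence: i = 4, 13, 22, 31, 40, 49, 58, 67, 76, ...
The upper bound 132 is inclusive, so the count is floor((last - first) / step) + 1:
floor((132 - 4) / 9) + 1 = floor(128/9) + 1 = 14 + 1 = 15


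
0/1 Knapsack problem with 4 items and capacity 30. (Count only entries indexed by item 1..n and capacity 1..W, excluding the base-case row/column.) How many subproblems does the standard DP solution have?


The DP table is indexed by (item, capacity).
Rows: 4 items
Columns: 30 capacity values (1 to W)
Total subproblems = 4 * 30 = 120


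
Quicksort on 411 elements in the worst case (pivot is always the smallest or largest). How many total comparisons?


In the worst case, each partition step picks the worst pivot:
  Partition 1: 410 comparisons (n-1 elements to compare)
  Partition 2: 409 comparisons
  Partition 3: 408 comparisons
  Partition 4: 407 comparisons
  Partition 5: 406 comparisons
  ...
  Last partition: 0 comparisons
Total = (n-1) + (n-2) + ... + 1 + 0 = n*(n-1)/2
= 411*410/2 = 84255


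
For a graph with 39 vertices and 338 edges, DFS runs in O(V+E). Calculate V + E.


A full DFS traversal visits each vertex once and examines each edge once.
V = 39
E = 338
Sum = 39 + 338 = 377


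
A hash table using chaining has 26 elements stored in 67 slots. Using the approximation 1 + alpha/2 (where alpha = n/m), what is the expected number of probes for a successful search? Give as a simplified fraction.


Load factor alpha = n/m = 26/67
Expected probes = 1 + alpha/2 = 1 + 26/(2*67)
= 1 + 26/134
= 134/134 + 26/134
= 160/134
Simplify: 80/67


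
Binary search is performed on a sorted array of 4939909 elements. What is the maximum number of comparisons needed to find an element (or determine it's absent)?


Binary search halves the search space each comparison:
  Step 1: search space = 4939909 -> 2469954
  Step 2: search space = 2469954 -> 1234977
  Step 3: search space = 1234977 -> 617488
  Step 4: search space = 617488 -> 308744
  Step 5: search space = 308744 -> 154372
  Step 6: search space = 154372 -> 77186
  Step 7: search space = 77186 -> 38593
  Step 8: search space = 38593 -> 19296
  Step 9: search space = 19296 -> 9648
  Step 10: search space = 9648 -> 4824
  Step 11: search space = 4824 -> 2412
  Step 12: search space = 2412 -> 1206
  Step 13: search space = 1206 -> 603
  Step 14: search space = 603 -> 301
  Step 15: search space = 301 -> 150
  Step 16: search space = 150 -> 75
  Step 17: search space = 75 -> 37
  Step 18: search space = 37 -> 18
  Step 19: search space = 18 -> 9
  Step 20: search space = 9 -> 4
  Step 21: search space = 4 -> 2
  Step 22: search space = 2 -> 1
  Step 23: search space = 1 (final check)
Maximum comparisons = floor(log2(4939909)) + 1 = 22 + 1 = 23


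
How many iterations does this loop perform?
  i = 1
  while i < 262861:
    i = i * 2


The loop variable doubles each iteration:
i = 1 -> 2 -> 4 -> 8 -> 16 -> 32 -> 64 -> 128 -> 256 -> 512 -> 1024 -> 2048 -> 4096 -> 8192 -> 16384 -> 32768 -> 65536 -> 131072 -> 262144 -> 524288 (stop, 524288 >= 262861)
Number of doublings = ceil(log2(262861)) = 19


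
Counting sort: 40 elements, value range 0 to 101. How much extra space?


n = 40 (output array)
k = 102 (count array for 102 distinct values)
Extra space = 40 + 102 = 142


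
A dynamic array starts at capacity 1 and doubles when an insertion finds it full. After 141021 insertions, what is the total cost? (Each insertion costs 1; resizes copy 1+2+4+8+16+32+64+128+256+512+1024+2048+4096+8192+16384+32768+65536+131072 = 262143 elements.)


Insertion cost: 141021 (one per element)
Resizes occur just before inserting elements 2, 3, 5, 9, ...
Elements copied at each resize: 1 + 2 + 4 + 8 + 16 + 32 + 64 + 128 + 256 + 512 + 1024 + 2048 + 4096 + 8192 + 16384 + 32768 + 65536 + 131072
Sum of copies = 262143 (geometric series: 2^k - 1)
Total = 141021 + 262143 = 403164


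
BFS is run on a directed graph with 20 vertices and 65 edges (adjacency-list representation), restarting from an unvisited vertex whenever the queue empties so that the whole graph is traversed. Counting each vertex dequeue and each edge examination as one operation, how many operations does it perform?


A full BFS traversal dequeues each vertex exactly once and examines each directed edge exactly once.
V = 20 (vertex processing cost)
E = 65 (edge examination cost)
Total operations proportional to V + E = 20 + 65 = 85


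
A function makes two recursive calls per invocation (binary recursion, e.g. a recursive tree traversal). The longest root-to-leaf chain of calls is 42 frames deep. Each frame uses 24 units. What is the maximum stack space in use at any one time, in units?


Binary recursion: the two calls run one after the other, so only one root-to-leaf chain of frames is on the stack at a time.
Maximum depth (longest chain) = 42 frames
Each frame = 24 units
Max stack space = 42 * 24 = 1008


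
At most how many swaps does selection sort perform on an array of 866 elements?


Each of the 865 passes places one element in its final position.
Pass 1: swap minimum into position 0
Pass 2: swap minimum of remaining into position 1
...
Pass 865: last two elements, one swap
Maximum swaps = 866 - 1 = 865


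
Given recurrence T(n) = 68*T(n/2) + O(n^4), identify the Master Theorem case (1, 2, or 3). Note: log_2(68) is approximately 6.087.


Master Theorem parameters: a=68, b=2, c=4
log_b(a) = 6.087
Compare b^c with a: 2^4 = 16 < 68, so c < log_b(a).
Comparing c=4 vs log_b(a)=6.087:
4 < 6.087 => Case 1
Result: T(n) = O(n^(log_2 68)) ~ O(n^6.087)
Master Theorem case = 1


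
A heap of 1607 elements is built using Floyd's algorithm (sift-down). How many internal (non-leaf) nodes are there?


Leaf nodes occupy roughly half the array.
Sift-down is called for each internal node, starting from the last one.
Internal nodes = floor(n/2) = floor(1607/2) = 803


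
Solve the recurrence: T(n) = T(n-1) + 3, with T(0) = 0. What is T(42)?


Unrolling the recurrence:
T(42) = T(41) + 3
       = T(40) + 3 + 3
       = T(39) + 3*3
       ...
       = T(0) + 3*42
       = 0 + 126 = 126


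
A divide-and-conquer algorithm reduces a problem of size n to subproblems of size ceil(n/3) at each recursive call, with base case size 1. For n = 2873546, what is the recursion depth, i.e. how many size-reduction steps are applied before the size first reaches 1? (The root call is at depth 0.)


Each step divides the size by 3 (rounding up); after k steps the size is ceil(n/3^k), which equals 1 exactly when 3^k >= n.
So the depth is the smallest k with 3^k >= 2873546, i.e. ceil(log_3(2873546)).
3^13 = 1594323 < 2873546 <= 4782969 = 3^14
Recursion depth = 14


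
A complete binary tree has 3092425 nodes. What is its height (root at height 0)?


In a complete binary tree, level k holds nodes 2^k .. 2^(k+1)-1 (1-indexed).
Height = floor(log2(n)) = floor(log2(3092425)) = 21
Check: 2^21 = 2097152 <= 3092425 < 4194304 = 2^22


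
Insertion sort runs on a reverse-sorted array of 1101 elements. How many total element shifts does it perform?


Sum of shifts = 1 + 2 + 3 + ... + 1100
= 1101 * 1100 / 2
= 1211100 / 2
= 605550


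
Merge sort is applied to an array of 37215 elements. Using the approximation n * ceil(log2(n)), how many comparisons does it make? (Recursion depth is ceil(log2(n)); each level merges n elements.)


Merge sort divides the array into halves recursively.
Number of levels = ceil(log2(37215)) = 16
At each level, approximately n = 37215 comparisons are needed for merging.
Total comparisons ~ n * ceil(log2(n)) = 37215 * 16 = 595440


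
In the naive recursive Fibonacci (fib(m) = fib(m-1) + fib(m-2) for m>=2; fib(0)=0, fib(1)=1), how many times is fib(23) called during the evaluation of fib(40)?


Let N(m) = number of times fib(m) is called while evaluating fib(40).
N(40) = 1 (the initial call).
N(39) = 1 (only fib(40) calls it).
For 1 <= m <= 38: fib(m) is called by fib(m+1) and fib(m+2), so
  N(m) = N(m+1) + N(m+2).
fib(0) is called only by fib(2), so N(0) = N(2).
Walk down from m=40:
  N(40)=1, N(39)=1, N(38)=2, N(37)=3, N(36)=5, N(35)=8, N(34)=13, N(33)=21, N(32)=34, N(31)=55, N(30)=89, N(29)=144, N(28)=233, N(27)=377, N(26)=610, N(25)=987, N(24)=1597, N(23)=2584
N(23) = 2584


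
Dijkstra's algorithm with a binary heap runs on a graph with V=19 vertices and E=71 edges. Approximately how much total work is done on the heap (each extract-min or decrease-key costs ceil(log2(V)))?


Dijkstra with a binary heap: each vertex is extracted once, each edge may relax once.
Each heap operation costs O(log V).
V + E = 19 + 71 = 90
ceil(log2(19)) = 5 (since 2^4 = 16 < 19 <= 32 = 2^5)
Total heap work = (V+E) * ceil(log2(V)) = 90 * 5 = 450


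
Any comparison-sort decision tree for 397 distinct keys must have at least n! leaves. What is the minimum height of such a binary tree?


A binary decision tree of height h has at most 2^h leaves and needs at least n! of them, so h >= ceil(log2(n!)).
397! is far too large to multiply out, so use Stirling's series:
  ln(n!) ~ n ln n - n + (1/2) ln(2 pi n) + 1/(12n)  (error below 1/(360 n^3), negligible here)
  ln(397) = 5.9839363
  n ln n = 397 * 5.9839363 = 2375.6227
  (1/2) ln(2 pi * 397) = (1/2) ln(2494.4246) = 3.9109
  1/(12*397) = 0.0002
  ln(397!) ~ 2375.6227 - 397 + 3.9109 + 0.0002 = 1982.5338
Convert to base 2: log2(397!) = 1982.5338 / ln 2 = 1982.5338 / 0.69314718 = 2860.1917
ceil(2860.1917) = 2861


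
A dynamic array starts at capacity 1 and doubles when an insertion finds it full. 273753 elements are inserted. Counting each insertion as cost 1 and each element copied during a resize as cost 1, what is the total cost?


n = 273753
Insertion costs: 273753
Resizes copy 1, 2, 4, ... up to the largest power of 2 that is <= n-1 = 273752, i.e. 262144.
Copy costs = 1 + 2 + 4 + 8 + 16 + 32 + 64 + 128 + 256 + 512 + 1024 + 2048 + 4096 + 8192 + 16384 + 32768 + 65536 + 131072 + 262144 = 524287
Total = 273753 + 524287 = 798040


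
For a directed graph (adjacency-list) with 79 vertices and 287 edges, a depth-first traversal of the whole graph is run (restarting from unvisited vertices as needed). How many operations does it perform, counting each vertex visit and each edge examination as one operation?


A full DFS traversal visits each vertex once and examines each edge once.
V = 79
E = 287
Sum = 79 + 287 = 366


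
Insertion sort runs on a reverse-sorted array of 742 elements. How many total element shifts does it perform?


Sum of shifts = 1 + 2 + 3 + ... + 741
= 742 * 741 / 2
= 549822 / 2
= 274911


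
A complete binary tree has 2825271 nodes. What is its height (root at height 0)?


In a complete binary tree, level k holds nodes 2^k .. 2^(k+1)-1 (1-indexed).
Height = floor(log2(n)) = floor(log2(2825271)) = 21
Check: 2^21 = 2097152 <= 2825271 < 4194304 = 2^22


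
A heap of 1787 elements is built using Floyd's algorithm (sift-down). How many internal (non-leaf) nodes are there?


Leaf nodes occupy roughly half the array.
Sift-down is called for each internal node, starting from the last one.
Internal nodes = floor(n/2) = floor(1787/2) = 893


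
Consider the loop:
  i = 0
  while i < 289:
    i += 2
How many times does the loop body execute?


Starting at i = 0, each iteration adds 2.
Iterations until i >= 289:
  Iteration 1: i = 0 -> i = 2
  Iteration 2: i = 2 -> i = 4
  Iteration 3: i = 4 -> i = 6
  Iteration 4: i = 6 -> i = 8
  Iteration 5: i = 8 -> i = 10
  Iteration 6: i = 10 -> i = 12
  Iteration 7: i = 12 -> i = 14
  Iteration 8: i = 14 -> i = 16
  ... continuing ...
Total iterations = ceil(289/2) = 145


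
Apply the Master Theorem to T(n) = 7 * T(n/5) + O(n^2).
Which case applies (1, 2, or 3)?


The Master Theorem: T(n) = a*T(n/b) + O(n^c)
  a = 7, b = 5, c = 2
log_b(a) = log_5(7) ~ 1.209
Compare b^c with a: 5^2 = 25 > 7, so c > log_b(a).
Since c > log_b(a), Case 3 applies.
T(n) = O(n^2)
Master Theorem case = 3


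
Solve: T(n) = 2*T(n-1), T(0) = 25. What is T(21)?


Unrolling:
T(21) = 2*T(20) = 2^2*T(19) = ... = 2^21*T(0)
= 2^21 * 25
= 2097152 * 25 = 52428800


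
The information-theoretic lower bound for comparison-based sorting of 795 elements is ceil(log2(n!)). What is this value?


A binary decision tree of height h has at most 2^h leaves and needs at least n! of them, so h >= ceil(log2(n!)).
795! is far too large to multiply out, so use Stirling's series:
  ln(n!) ~ n ln n - n + (1/2) ln(2 pi n) + 1/(12n)  (error below 1/(360 n^3), negligible here)
  ln(795) = 6.6783421
  n ln n = 795 * 6.6783421 = 5309.2820
  (1/2) ln(2 pi * 795) = (1/2) ln(4995.1323) = 4.2581
  1/(12*795) = 0.0001
  ln(795!) ~ 5309.2820 - 795 + 4.2581 + 0.0001 = 4518.5402
Convert to base 2: log2(795!) = 4518.5402 / ln 2 = 4518.5402 / 0.69314718 = 6518.8755
ceil(6518.8755) = 6519


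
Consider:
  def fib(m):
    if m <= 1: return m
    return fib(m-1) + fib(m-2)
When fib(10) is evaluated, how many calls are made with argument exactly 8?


Let N(m) = number of times fib(m) is called while evaluating fib(10).
N(10) = 1 (the initial call).
N(9) = 1 (only fib(10) calls it).
For 1 <= m <= 8: fib(m) is called by fib(m+1) and fib(m+2), so
  N(m) = N(m+1) + N(m+2).
fib(0) is called only by fib(2), so N(0) = N(2).
Walk down from m=10:
  N(10)=1, N(9)=1, N(8)=2
N(8) = 2


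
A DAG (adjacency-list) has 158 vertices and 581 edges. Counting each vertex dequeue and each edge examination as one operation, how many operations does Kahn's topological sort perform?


V = 158 (vertex processing)
E = 581 (edge processing)
V + E = 158 + 581 = 739


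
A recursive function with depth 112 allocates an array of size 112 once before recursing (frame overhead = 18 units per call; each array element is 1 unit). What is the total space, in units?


Array allocation: 112 units (allocated once)
Stack frames: 112 deep * 18 per frame = 2016 units
Total = 112 + 2016 = 2128


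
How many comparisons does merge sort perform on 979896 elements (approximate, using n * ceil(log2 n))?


Recursion depth: ceil(log2(979896)) = 20
Each recursion level merges n = 979896 elements
Total = 979896 * 20 = 19597920


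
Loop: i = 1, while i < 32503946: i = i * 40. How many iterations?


i multiplies by 40 each step:
i = 1 -> 40 -> 1600 -> 64000 -> 2560000 -> 102400000 (stop)
Iterations = ceil(log_40(32503946)) = 5


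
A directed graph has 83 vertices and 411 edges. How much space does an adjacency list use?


Adjacency list: one list head per vertex + one entry per edge
Vertex heads: 83
Edge entries: 411
Total = 83 + 411 = 494


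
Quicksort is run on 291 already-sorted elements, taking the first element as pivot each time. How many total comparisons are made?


Sum of comparisons per partition:
290 + 289 + ... + 1 + 0
= 291 * (291 - 1) / 2
= 291 * 290 / 2
= 42195


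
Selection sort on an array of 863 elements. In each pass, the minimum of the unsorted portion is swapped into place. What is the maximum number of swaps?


Selection sort performs one swap per pass:
  Pass 1: find min in positions 0 to 862, swap with position 0
  Pass 2: find min in positions 1 to 862, swap with position 1
  Pass 3: find min in positions 2 to 862, swap with position 2
  Pass 4: find min in positions 3 to 862, swap with position 3
  Pass 5: find min in positions 4 to 862, swap with position 4
  ... (857 more passes)
Total passes (and swaps) = n - 1 = 863 - 1 = 862


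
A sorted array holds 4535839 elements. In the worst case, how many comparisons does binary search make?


Halving sequence: 4535839 -> 2267919 -> 1133959 -> 566979 -> 283489 -> 141744 -> 70872 -> 35436 -> 17718 -> 8859 -> 4429 -> 2214 -> 1107 -> 553 -> 276 -> 138 -> 69 -> 34 -> 17 -> 8 -> 4 -> 2 -> 1
Number of halvings = 22
Max comparisons = 22 + 1 = 23


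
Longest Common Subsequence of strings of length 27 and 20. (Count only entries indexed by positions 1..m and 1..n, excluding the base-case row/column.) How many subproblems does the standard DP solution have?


DP table indexed by positions in both strings.
First string: 27 positions
Second string: 20 positions
Total = 27 * 20 = 540


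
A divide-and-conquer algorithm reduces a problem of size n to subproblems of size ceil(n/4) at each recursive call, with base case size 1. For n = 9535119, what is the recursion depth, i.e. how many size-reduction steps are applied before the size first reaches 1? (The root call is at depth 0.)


Each step divides the size by 4 (rounding up); after k steps the size is ceil(n/4^k), which equals 1 exactly when 4^k >= n.
So the depth is the smallest k with 4^k >= 9535119, i.e. ceil(log_4(9535119)).
4^11 = 4194304 < 9535119 <= 16777216 = 4^12
Recursion depth = 12


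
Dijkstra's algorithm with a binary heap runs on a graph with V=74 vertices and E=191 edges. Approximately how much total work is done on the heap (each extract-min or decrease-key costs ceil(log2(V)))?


Dijkstra with a binary heap: each vertex is extracted once, each edge may relax once.
Each heap operation costs O(log V).
V + E = 74 + 191 = 265
ceil(log2(74)) = 7 (since 2^6 = 64 < 74 <= 128 = 2^7)
Total heap work = (V+E) * ceil(log2(V)) = 265 * 7 = 1855


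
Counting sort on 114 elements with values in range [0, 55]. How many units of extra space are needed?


Output array size: 114 (to store sorted result)
Count array size: 56 (one slot per possible value, range 0 to 55)
Total extra space = 114 + 56 = 170


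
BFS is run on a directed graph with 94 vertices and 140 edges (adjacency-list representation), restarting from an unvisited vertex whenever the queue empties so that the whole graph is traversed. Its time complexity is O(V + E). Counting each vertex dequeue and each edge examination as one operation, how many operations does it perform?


A full BFS traversal dequeues each vertex exactly once and examines each directed edge exactly once.
V = 94 (vertex processing cost)
E = 140 (edge examination cost)
Total operations proportional to V + E = 94 + 140 = 234


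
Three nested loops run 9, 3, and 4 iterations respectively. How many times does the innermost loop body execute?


Loop 1 (outermost): 9 iterations
Loop 2 (middle): 3 iterations per outer
Loop 3 (innermost): 4 iterations per middle
Total = 9 * 3 * 4 = 108


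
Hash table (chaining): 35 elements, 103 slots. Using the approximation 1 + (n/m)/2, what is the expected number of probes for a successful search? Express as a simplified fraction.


Computing expected probes:
alpha = 35/103
= 1 + alpha/2
= 1 + 35/(2*103)
= (2*103 + 35) / (2*103)
= 241/206


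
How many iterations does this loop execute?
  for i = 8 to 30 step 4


The loop variable i takes values starting at 8 and increments by 4 each iteration.
Sequence: i = 8, 12, 16, 20, 24, 28
The upper bound 30 is inclusive, so the count is floor((last - first) / step) + 1:
floor((30 - 8) / 4) + 1 = floor(22/4) + 1 = 5 + 1 = 6


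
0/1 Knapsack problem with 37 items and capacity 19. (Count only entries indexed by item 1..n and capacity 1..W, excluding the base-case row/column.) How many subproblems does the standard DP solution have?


The DP table is indexed by (item, capacity).
Rows: 37 items
Columns: 19 capacity values (1 to W)
Total subproblems = 37 * 19 = 703


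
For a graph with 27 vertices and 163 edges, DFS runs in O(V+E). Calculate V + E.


A full DFS traversal visits each vertex once and examines each edge once.
V = 27
E = 163
Sum = 27 + 163 = 190


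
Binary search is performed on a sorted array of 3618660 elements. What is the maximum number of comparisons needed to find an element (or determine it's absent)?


Binary search halves the search space each comparison:
  Step 1: search space = 3618660 -> 1809330
  Step 2: search space = 1809330 -> 904665
  Step 3: search space = 904665 -> 452332
  Step 4: search space = 452332 -> 226166
  Step 5: search space = 226166 -> 113083
  Step 6: search space = 113083 -> 56541
  Step 7: search space = 56541 -> 28270
  Step 8: search space = 28270 -> 14135
  Step 9: search space = 14135 -> 7067
  Step 10: search space = 7067 -> 3533
  Step 11: search space = 3533 -> 1766
  Step 12: search space = 1766 -> 883
  Step 13: search space = 883 -> 441
  Step 14: search space = 441 -> 220
  Step 15: search space = 220 -> 110
  Step 16: search space = 110 -> 55
  Step 17: search space = 55 -> 27
  Step 18: search space = 27 -> 13
  Step 19: search space = 13 -> 6
  Step 20: search space = 6 -> 3
  Step 21: search space = 3 -> 1
  Step 22: search space = 1 (final check)
Maximum comparisons = floor(log2(3618660)) + 1 = 21 + 1 = 22


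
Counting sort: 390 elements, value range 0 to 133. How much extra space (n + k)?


n = 390 (output array)
k = 134 (count array for 134 distinct values)
Extra space = 390 + 134 = 524


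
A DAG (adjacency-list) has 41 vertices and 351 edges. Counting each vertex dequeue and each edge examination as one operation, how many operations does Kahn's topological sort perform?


V = 41 (vertex processing)
E = 351 (edge processing)
V + E = 41 + 351 = 392


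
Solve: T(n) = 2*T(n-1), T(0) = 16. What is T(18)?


Unrolling:
T(18) = 2*T(17) = 2^2*T(16) = ... = 2^18*T(0)
= 2^18 * 16
= 262144 * 16 = 4194304


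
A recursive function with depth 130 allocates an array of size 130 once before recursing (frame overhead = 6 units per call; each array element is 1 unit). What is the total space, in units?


Array allocation: 130 units (allocated once)
Stack frames: 130 deep * 6 per frame = 780 units
Total = 130 + 780 = 910


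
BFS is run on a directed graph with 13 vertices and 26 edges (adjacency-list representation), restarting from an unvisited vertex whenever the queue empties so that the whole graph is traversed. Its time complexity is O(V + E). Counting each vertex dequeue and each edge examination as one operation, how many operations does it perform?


A full BFS traversal dequeues each vertex exactly once and examines each directed edge exactly once.
V = 13 (vertex processing cost)
E = 26 (edge examination cost)
Total operations proportional to V + E = 13 + 26 = 39


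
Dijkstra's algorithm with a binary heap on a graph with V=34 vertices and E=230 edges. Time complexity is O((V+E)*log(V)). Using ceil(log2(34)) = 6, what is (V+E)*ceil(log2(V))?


Dijkstra with a binary heap: each vertex is extracted once, each edge may relax once.
Each heap operation costs O(log V).
V + E = 34 + 230 = 264
ceil(log2(34)) = 6 (since 2^5 = 32 < 34 <= 64 = 2^6)
Total heap work = (V+E) * ceil(log2(V)) = 264 * 6 = 1584


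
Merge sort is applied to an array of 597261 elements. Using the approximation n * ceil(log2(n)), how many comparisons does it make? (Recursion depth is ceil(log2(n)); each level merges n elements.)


Merge sort divides the array into halves recursively.
Number of levels = ceil(log2(597261)) = 20
At each level, approximately n = 597261 comparisons are needed for merging.
Total comparisons ~ n * ceil(log2(n)) = 597261 * 20 = 11945220


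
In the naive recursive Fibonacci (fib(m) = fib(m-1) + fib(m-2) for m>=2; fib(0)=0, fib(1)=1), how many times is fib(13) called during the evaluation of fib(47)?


Let N(m) = number of times fib(m) is called while evaluating fib(47).
N(47) = 1 (the initial call).
N(46) = 1 (only fib(47) calls it).
For 1 <= m <= 45: fib(m) is called by fib(m+1) and fib(m+2), so
  N(m) = N(m+1) + N(m+2).
fib(0) is called only by fib(2), so N(0) = N(2).
Walk down from m=47:
  N(47)=1, N(46)=1, N(45)=2, N(44)=3, N(43)=5, N(42)=8, N(41)=13, N(40)=21, N(39)=34, N(38)=55, N(37)=89, N(36)=144, N(35)=233, N(34)=377, N(33)=610, N(32)=987, N(31)=1597, N(30)=2584, N(29)=4181, N(28)=6765, N(27)=10946, N(26)=17711, N(25)=28657, N(24)=46368, N(23)=75025, N(22)=121393, N(21)=196418, N(20)=317811, N(19)=514229, N(18)=832040, N(17)=1346269, N(16)=2178309, N(15)=3524578, N(14)=5702887, N(13)=9227465
N(13) = 9227465


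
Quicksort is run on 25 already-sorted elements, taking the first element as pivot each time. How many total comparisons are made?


Sum of comparisons per partition:
24 + 23 + ... + 1 + 0
= 25 * (25 - 1) / 2
= 25 * 24 / 2
= 300


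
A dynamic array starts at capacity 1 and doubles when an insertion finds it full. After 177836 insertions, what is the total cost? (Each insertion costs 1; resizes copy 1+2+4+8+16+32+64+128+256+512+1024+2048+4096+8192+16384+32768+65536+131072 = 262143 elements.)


Insertion cost: 177836 (one per element)
Resizes occur just before inserting elements 2, 3, 5, 9, ...
Elements copied at each resize: 1 + 2 + 4 + 8 + 16 + 32 + 64 + 128 + 256 + 512 + 1024 + 2048 + 4096 + 8192 + 16384 + 32768 + 65536 + 131072
Sum of copies = 262143 (geometric series: 2^k - 1)
Total = 177836 + 262143 = 439979
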